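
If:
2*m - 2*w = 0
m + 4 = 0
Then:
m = -4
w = -4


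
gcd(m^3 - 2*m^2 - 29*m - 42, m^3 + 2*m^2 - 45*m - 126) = m^2 - 4*m - 21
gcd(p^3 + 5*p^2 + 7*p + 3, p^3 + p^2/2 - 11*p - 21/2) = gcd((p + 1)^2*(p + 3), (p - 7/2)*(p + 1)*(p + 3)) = p^2 + 4*p + 3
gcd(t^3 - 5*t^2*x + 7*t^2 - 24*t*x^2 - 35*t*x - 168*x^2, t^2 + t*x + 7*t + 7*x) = t + 7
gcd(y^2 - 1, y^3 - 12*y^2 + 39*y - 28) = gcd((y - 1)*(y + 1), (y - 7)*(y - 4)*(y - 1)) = y - 1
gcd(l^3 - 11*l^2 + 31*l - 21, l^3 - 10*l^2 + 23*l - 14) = l^2 - 8*l + 7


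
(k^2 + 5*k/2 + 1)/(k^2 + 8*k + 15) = (k^2 + 5*k/2 + 1)/(k^2 + 8*k + 15)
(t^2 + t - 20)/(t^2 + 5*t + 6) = (t^2 + t - 20)/(t^2 + 5*t + 6)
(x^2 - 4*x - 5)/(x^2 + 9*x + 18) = (x^2 - 4*x - 5)/(x^2 + 9*x + 18)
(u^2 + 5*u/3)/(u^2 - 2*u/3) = (3*u + 5)/(3*u - 2)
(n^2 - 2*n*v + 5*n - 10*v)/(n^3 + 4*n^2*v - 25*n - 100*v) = (n - 2*v)/(n^2 + 4*n*v - 5*n - 20*v)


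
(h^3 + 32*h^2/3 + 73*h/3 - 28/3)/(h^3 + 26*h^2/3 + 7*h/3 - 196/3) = (3*h - 1)/(3*h - 7)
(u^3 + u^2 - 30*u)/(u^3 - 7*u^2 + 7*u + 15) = u*(u + 6)/(u^2 - 2*u - 3)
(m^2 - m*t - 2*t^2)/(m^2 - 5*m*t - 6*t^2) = (-m + 2*t)/(-m + 6*t)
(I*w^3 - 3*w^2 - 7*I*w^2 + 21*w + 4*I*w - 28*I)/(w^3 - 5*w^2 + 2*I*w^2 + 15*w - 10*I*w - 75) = (I*w^3 + w^2*(-3 - 7*I) + w*(21 + 4*I) - 28*I)/(w^3 + w^2*(-5 + 2*I) + w*(15 - 10*I) - 75)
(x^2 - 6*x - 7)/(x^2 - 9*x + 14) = (x + 1)/(x - 2)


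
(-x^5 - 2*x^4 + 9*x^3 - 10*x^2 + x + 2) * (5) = -5*x^5 - 10*x^4 + 45*x^3 - 50*x^2 + 5*x + 10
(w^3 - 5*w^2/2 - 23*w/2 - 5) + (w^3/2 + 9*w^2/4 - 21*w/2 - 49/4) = 3*w^3/2 - w^2/4 - 22*w - 69/4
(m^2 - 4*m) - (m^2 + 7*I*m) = -4*m - 7*I*m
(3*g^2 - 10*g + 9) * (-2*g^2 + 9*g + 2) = -6*g^4 + 47*g^3 - 102*g^2 + 61*g + 18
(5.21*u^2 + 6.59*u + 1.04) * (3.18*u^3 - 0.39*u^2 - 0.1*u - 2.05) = 16.5678*u^5 + 18.9243*u^4 + 0.2161*u^3 - 11.7451*u^2 - 13.6135*u - 2.132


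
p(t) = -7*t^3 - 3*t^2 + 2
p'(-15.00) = -4635.00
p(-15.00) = 22952.00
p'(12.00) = -3096.00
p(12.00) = -12526.00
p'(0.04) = -0.27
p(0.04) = 1.99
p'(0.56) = -9.95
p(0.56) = -0.17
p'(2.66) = -164.55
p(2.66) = -150.97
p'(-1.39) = -32.23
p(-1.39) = 15.00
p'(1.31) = -43.90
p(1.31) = -18.88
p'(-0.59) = -3.77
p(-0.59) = 2.39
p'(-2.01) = -72.78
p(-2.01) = 46.72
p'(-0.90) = -11.61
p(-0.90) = 4.67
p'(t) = -21*t^2 - 6*t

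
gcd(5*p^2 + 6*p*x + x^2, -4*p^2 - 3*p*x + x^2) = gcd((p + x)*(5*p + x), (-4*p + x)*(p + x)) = p + x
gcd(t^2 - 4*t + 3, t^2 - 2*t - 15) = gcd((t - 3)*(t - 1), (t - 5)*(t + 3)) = 1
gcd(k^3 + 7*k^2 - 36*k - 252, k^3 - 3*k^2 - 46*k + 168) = k^2 + k - 42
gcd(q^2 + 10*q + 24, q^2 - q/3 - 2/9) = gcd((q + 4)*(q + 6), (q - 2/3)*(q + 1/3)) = 1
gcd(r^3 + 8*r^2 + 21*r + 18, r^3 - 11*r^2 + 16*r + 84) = r + 2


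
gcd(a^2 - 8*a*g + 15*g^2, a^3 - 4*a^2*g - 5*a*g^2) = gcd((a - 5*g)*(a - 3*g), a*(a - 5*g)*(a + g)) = a - 5*g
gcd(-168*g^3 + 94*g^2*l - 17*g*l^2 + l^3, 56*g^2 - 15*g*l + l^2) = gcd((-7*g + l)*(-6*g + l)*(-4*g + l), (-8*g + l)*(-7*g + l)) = 7*g - l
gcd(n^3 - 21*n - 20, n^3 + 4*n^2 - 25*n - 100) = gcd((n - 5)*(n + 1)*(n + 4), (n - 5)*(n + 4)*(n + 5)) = n^2 - n - 20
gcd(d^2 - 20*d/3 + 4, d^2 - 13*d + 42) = d - 6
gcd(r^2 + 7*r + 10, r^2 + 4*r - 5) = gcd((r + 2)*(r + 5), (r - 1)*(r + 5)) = r + 5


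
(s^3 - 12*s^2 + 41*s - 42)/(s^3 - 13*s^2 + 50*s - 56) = (s - 3)/(s - 4)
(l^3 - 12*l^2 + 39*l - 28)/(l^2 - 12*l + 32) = (l^2 - 8*l + 7)/(l - 8)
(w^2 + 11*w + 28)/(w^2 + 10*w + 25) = (w^2 + 11*w + 28)/(w^2 + 10*w + 25)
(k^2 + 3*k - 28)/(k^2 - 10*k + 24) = (k + 7)/(k - 6)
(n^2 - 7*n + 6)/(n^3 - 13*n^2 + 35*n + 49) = (n^2 - 7*n + 6)/(n^3 - 13*n^2 + 35*n + 49)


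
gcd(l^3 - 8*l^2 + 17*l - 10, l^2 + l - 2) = l - 1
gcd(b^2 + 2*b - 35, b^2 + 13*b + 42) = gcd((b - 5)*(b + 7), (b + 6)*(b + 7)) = b + 7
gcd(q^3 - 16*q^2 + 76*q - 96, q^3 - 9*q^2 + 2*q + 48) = q - 8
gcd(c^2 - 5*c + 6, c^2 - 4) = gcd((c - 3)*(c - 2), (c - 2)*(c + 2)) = c - 2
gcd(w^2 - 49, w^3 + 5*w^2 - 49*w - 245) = w^2 - 49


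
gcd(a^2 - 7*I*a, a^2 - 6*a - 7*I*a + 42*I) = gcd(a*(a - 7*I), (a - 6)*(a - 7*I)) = a - 7*I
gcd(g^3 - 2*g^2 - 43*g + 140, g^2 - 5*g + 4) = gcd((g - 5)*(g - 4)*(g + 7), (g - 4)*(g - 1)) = g - 4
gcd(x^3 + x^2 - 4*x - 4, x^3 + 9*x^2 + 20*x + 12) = x^2 + 3*x + 2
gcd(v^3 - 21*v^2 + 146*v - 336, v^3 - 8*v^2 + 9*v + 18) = v - 6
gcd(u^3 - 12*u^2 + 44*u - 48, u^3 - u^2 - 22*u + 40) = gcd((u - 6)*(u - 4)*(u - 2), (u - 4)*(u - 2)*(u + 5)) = u^2 - 6*u + 8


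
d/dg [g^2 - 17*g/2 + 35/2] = 2*g - 17/2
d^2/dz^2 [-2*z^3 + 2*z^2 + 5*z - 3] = 4 - 12*z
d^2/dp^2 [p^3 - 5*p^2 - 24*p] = 6*p - 10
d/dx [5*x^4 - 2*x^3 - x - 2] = 20*x^3 - 6*x^2 - 1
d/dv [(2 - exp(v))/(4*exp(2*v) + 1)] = (8*(exp(v) - 2)*exp(v) - 4*exp(2*v) - 1)*exp(v)/(4*exp(2*v) + 1)^2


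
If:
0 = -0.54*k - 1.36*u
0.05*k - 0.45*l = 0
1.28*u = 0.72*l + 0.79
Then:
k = -1.34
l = -0.15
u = 0.53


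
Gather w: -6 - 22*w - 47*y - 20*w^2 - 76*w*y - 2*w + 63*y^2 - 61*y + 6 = -20*w^2 + w*(-76*y - 24) + 63*y^2 - 108*y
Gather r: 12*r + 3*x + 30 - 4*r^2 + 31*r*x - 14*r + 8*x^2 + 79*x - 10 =-4*r^2 + r*(31*x - 2) + 8*x^2 + 82*x + 20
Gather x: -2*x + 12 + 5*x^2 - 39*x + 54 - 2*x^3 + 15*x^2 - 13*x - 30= -2*x^3 + 20*x^2 - 54*x + 36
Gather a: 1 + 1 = 2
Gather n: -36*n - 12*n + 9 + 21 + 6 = 36 - 48*n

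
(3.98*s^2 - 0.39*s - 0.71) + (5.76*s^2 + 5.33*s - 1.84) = 9.74*s^2 + 4.94*s - 2.55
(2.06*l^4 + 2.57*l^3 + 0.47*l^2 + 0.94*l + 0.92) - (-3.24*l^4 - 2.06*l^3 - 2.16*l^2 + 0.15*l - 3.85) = 5.3*l^4 + 4.63*l^3 + 2.63*l^2 + 0.79*l + 4.77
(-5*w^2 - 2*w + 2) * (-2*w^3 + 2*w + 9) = 10*w^5 + 4*w^4 - 14*w^3 - 49*w^2 - 14*w + 18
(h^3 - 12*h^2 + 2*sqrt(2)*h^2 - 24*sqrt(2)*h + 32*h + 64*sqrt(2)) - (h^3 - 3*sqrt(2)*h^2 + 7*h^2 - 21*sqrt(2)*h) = -19*h^2 + 5*sqrt(2)*h^2 - 3*sqrt(2)*h + 32*h + 64*sqrt(2)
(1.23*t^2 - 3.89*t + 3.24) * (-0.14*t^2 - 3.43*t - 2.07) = -0.1722*t^4 - 3.6743*t^3 + 10.343*t^2 - 3.0609*t - 6.7068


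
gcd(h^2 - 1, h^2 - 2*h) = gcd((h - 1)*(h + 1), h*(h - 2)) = 1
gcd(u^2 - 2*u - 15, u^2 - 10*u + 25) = u - 5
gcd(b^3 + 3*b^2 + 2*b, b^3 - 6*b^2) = b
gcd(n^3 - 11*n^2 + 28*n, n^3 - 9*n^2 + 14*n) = n^2 - 7*n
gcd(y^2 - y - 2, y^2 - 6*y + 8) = y - 2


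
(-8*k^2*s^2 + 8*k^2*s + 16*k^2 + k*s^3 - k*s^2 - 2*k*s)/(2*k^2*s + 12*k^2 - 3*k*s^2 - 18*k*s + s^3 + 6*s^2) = k*(-8*k*s^2 + 8*k*s + 16*k + s^3 - s^2 - 2*s)/(2*k^2*s + 12*k^2 - 3*k*s^2 - 18*k*s + s^3 + 6*s^2)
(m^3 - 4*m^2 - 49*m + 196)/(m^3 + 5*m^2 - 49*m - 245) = (m - 4)/(m + 5)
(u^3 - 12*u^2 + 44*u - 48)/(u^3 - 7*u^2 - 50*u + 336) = (u^2 - 6*u + 8)/(u^2 - u - 56)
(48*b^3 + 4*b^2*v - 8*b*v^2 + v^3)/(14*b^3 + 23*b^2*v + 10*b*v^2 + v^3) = (24*b^2 - 10*b*v + v^2)/(7*b^2 + 8*b*v + v^2)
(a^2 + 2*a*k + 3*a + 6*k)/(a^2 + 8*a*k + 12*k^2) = (a + 3)/(a + 6*k)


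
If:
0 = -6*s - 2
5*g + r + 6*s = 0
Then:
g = 2/5 - r/5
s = -1/3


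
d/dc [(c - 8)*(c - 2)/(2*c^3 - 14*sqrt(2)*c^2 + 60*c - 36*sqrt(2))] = (-(c - 8)*(c - 2)*(3*c^2 - 14*sqrt(2)*c + 30)/2 + (c - 5)*(c^3 - 7*sqrt(2)*c^2 + 30*c - 18*sqrt(2)))/(c^3 - 7*sqrt(2)*c^2 + 30*c - 18*sqrt(2))^2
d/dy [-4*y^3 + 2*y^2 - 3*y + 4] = -12*y^2 + 4*y - 3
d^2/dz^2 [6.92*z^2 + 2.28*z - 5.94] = 13.8400000000000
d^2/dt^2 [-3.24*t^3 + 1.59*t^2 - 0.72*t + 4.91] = 3.18 - 19.44*t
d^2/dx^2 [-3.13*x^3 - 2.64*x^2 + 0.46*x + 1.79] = -18.78*x - 5.28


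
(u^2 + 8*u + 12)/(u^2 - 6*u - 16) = (u + 6)/(u - 8)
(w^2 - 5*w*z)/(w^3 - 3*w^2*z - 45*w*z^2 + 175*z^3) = w/(w^2 + 2*w*z - 35*z^2)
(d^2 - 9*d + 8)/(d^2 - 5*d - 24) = (d - 1)/(d + 3)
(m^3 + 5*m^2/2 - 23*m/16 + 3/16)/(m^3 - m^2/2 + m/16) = (m + 3)/m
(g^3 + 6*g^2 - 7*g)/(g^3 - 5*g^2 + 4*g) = (g + 7)/(g - 4)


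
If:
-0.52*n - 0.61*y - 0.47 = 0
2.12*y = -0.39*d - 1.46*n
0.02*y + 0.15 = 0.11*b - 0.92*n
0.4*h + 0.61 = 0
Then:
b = -9.62937062937063*y - 6.1958041958042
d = 3.3836291913215 - 1.04437869822485*y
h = -1.52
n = -1.17307692307692*y - 0.903846153846154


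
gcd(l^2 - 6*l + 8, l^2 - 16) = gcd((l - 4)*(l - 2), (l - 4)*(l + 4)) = l - 4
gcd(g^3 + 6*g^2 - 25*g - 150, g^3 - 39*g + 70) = g - 5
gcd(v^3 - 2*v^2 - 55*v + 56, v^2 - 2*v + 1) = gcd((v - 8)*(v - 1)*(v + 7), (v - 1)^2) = v - 1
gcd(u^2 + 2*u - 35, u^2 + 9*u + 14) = u + 7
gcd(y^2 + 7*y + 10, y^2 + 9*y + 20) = y + 5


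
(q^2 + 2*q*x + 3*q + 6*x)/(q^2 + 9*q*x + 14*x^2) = (q + 3)/(q + 7*x)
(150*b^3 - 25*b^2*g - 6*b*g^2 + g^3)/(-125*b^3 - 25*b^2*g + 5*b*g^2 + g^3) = (-6*b + g)/(5*b + g)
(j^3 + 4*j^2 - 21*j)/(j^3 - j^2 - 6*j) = (j + 7)/(j + 2)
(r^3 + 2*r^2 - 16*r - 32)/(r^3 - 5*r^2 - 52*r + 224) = (r^2 + 6*r + 8)/(r^2 - r - 56)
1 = 1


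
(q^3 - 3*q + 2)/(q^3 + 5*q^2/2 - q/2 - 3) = 2*(q - 1)/(2*q + 3)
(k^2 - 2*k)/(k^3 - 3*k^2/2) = 2*(k - 2)/(k*(2*k - 3))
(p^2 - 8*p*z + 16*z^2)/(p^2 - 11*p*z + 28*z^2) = (-p + 4*z)/(-p + 7*z)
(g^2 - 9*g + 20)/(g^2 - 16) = (g - 5)/(g + 4)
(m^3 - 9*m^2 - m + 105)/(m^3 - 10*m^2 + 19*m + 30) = (m^2 - 4*m - 21)/(m^2 - 5*m - 6)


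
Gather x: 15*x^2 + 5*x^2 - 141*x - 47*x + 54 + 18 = 20*x^2 - 188*x + 72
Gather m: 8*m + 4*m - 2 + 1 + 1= 12*m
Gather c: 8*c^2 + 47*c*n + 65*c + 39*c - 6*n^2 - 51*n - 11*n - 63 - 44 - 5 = 8*c^2 + c*(47*n + 104) - 6*n^2 - 62*n - 112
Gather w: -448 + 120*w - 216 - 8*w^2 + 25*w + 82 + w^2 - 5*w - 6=-7*w^2 + 140*w - 588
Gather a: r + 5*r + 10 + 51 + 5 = 6*r + 66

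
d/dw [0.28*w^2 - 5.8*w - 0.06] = 0.56*w - 5.8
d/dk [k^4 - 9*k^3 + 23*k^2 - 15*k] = 4*k^3 - 27*k^2 + 46*k - 15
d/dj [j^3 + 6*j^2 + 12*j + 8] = 3*j^2 + 12*j + 12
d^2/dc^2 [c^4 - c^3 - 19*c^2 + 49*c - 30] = 12*c^2 - 6*c - 38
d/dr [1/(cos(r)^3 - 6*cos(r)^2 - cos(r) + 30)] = (3*cos(r)^2 - 12*cos(r) - 1)*sin(r)/(sin(r)^2*cos(r) - 6*sin(r)^2 - 24)^2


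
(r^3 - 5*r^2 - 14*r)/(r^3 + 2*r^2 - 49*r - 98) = r/(r + 7)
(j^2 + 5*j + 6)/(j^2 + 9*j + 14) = (j + 3)/(j + 7)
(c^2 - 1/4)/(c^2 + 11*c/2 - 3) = (c + 1/2)/(c + 6)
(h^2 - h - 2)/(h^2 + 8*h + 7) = (h - 2)/(h + 7)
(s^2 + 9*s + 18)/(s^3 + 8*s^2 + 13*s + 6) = (s + 3)/(s^2 + 2*s + 1)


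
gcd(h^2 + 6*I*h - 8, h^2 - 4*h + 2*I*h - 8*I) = h + 2*I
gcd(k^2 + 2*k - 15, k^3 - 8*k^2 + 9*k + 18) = k - 3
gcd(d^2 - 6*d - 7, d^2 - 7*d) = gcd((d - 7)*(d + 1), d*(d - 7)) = d - 7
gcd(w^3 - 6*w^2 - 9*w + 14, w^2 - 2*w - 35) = w - 7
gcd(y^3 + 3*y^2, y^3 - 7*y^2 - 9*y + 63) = y + 3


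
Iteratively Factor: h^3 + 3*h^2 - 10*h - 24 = (h + 2)*(h^2 + h - 12) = (h + 2)*(h + 4)*(h - 3)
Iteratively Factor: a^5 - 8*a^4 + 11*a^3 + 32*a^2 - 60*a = (a + 2)*(a^4 - 10*a^3 + 31*a^2 - 30*a) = (a - 3)*(a + 2)*(a^3 - 7*a^2 + 10*a) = (a - 5)*(a - 3)*(a + 2)*(a^2 - 2*a) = (a - 5)*(a - 3)*(a - 2)*(a + 2)*(a)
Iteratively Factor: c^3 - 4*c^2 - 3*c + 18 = (c - 3)*(c^2 - c - 6) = (c - 3)^2*(c + 2)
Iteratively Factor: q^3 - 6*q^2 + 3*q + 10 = (q - 2)*(q^2 - 4*q - 5) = (q - 2)*(q + 1)*(q - 5)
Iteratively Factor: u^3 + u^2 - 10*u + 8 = (u - 2)*(u^2 + 3*u - 4) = (u - 2)*(u + 4)*(u - 1)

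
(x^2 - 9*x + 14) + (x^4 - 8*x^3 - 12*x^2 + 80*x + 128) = x^4 - 8*x^3 - 11*x^2 + 71*x + 142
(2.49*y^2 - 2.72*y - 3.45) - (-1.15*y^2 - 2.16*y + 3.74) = 3.64*y^2 - 0.56*y - 7.19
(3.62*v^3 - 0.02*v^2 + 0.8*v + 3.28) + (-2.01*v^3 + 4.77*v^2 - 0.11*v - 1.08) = 1.61*v^3 + 4.75*v^2 + 0.69*v + 2.2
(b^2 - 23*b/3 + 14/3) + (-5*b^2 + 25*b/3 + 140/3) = -4*b^2 + 2*b/3 + 154/3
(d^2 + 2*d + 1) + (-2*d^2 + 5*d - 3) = -d^2 + 7*d - 2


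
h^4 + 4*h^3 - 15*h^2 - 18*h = h*(h - 3)*(h + 1)*(h + 6)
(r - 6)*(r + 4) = r^2 - 2*r - 24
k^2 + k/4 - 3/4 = (k - 3/4)*(k + 1)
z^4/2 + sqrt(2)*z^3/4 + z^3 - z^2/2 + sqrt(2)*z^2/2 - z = z*(z/2 + 1)*(z - sqrt(2)/2)*(z + sqrt(2))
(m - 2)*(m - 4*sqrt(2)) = m^2 - 4*sqrt(2)*m - 2*m + 8*sqrt(2)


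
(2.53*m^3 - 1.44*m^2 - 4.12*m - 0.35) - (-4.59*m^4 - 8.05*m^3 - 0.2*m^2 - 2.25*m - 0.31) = 4.59*m^4 + 10.58*m^3 - 1.24*m^2 - 1.87*m - 0.04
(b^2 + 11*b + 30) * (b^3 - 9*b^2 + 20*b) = b^5 + 2*b^4 - 49*b^3 - 50*b^2 + 600*b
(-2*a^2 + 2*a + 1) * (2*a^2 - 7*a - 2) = -4*a^4 + 18*a^3 - 8*a^2 - 11*a - 2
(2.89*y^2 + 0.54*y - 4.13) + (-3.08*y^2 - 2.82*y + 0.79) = -0.19*y^2 - 2.28*y - 3.34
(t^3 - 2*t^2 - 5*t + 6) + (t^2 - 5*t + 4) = t^3 - t^2 - 10*t + 10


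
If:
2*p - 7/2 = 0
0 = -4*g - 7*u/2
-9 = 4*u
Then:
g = 63/32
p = 7/4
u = -9/4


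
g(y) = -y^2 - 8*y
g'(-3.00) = -2.00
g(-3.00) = 15.00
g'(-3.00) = -2.00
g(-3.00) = 15.00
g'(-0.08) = -7.84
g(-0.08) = 0.63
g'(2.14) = -12.28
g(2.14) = -21.70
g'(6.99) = -21.98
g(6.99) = -104.78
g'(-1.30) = -5.40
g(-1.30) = 8.71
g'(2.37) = -12.74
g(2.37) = -24.58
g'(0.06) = -8.12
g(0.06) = -0.48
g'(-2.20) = -3.60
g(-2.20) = 12.76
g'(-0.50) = -7.00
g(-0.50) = 3.75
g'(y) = -2*y - 8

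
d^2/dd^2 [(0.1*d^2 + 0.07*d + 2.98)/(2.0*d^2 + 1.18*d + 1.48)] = (0.088*d^3 + 69.744*d^2 + 40.9536*d - 9.149312)/(8.0*d^6 + 14.16*d^5 + 26.1144*d^4 + 22.599832*d^3 + 19.324656*d^2 + 7.754016*d + 3.241792)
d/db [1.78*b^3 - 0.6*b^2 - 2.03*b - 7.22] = 5.34*b^2 - 1.2*b - 2.03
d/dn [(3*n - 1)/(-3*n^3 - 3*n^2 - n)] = (18*n^3 - 6*n - 1)/(n^2*(9*n^4 + 18*n^3 + 15*n^2 + 6*n + 1))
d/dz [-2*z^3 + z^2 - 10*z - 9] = -6*z^2 + 2*z - 10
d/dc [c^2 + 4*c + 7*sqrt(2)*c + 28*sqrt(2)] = 2*c + 4 + 7*sqrt(2)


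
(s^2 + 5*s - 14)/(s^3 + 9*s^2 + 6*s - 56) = 1/(s + 4)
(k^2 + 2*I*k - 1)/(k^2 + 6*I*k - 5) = (k + I)/(k + 5*I)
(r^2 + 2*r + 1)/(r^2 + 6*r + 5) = (r + 1)/(r + 5)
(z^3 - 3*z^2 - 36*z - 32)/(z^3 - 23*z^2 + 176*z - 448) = (z^2 + 5*z + 4)/(z^2 - 15*z + 56)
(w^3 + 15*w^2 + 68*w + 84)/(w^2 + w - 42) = (w^2 + 8*w + 12)/(w - 6)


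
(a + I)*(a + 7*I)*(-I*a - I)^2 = -a^4 - 2*a^3 - 8*I*a^3 + 6*a^2 - 16*I*a^2 + 14*a - 8*I*a + 7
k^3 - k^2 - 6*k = k*(k - 3)*(k + 2)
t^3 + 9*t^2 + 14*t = t*(t + 2)*(t + 7)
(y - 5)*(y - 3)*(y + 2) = y^3 - 6*y^2 - y + 30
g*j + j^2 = j*(g + j)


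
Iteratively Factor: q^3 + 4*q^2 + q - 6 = (q + 3)*(q^2 + q - 2) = (q + 2)*(q + 3)*(q - 1)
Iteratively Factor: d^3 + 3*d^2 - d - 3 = (d + 3)*(d^2 - 1) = (d + 1)*(d + 3)*(d - 1)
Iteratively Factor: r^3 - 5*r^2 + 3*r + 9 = (r - 3)*(r^2 - 2*r - 3) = (r - 3)*(r + 1)*(r - 3)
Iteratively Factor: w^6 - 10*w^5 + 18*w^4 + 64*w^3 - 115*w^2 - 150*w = (w - 5)*(w^5 - 5*w^4 - 7*w^3 + 29*w^2 + 30*w) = (w - 5)*(w - 3)*(w^4 - 2*w^3 - 13*w^2 - 10*w) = w*(w - 5)*(w - 3)*(w^3 - 2*w^2 - 13*w - 10) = w*(w - 5)*(w - 3)*(w + 2)*(w^2 - 4*w - 5) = w*(w - 5)^2*(w - 3)*(w + 2)*(w + 1)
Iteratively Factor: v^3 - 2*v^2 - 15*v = (v - 5)*(v^2 + 3*v) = v*(v - 5)*(v + 3)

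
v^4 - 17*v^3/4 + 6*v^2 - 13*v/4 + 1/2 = (v - 2)*(v - 1)^2*(v - 1/4)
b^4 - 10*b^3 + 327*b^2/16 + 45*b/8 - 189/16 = (b - 7)*(b - 3)*(b - 3/4)*(b + 3/4)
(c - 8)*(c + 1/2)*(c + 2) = c^3 - 11*c^2/2 - 19*c - 8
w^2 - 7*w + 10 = (w - 5)*(w - 2)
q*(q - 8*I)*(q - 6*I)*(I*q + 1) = I*q^4 + 15*q^3 - 62*I*q^2 - 48*q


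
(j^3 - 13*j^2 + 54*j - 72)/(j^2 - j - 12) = (j^2 - 9*j + 18)/(j + 3)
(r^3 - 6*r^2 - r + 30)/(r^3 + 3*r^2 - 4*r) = (r^3 - 6*r^2 - r + 30)/(r*(r^2 + 3*r - 4))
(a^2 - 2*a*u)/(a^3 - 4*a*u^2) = 1/(a + 2*u)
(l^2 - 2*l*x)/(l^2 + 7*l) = (l - 2*x)/(l + 7)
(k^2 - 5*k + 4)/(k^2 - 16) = (k - 1)/(k + 4)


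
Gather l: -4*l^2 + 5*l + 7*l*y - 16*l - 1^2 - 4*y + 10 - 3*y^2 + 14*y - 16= -4*l^2 + l*(7*y - 11) - 3*y^2 + 10*y - 7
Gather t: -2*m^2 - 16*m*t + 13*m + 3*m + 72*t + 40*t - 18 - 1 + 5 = -2*m^2 + 16*m + t*(112 - 16*m) - 14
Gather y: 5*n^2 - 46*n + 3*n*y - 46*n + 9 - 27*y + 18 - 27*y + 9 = 5*n^2 - 92*n + y*(3*n - 54) + 36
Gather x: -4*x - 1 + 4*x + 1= 0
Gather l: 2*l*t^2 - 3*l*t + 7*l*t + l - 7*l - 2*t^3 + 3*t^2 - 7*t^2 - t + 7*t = l*(2*t^2 + 4*t - 6) - 2*t^3 - 4*t^2 + 6*t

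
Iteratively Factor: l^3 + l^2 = (l)*(l^2 + l) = l*(l + 1)*(l)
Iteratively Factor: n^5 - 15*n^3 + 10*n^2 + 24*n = (n - 2)*(n^4 + 2*n^3 - 11*n^2 - 12*n) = n*(n - 2)*(n^3 + 2*n^2 - 11*n - 12) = n*(n - 2)*(n + 1)*(n^2 + n - 12) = n*(n - 2)*(n + 1)*(n + 4)*(n - 3)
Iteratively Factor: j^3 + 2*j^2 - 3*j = (j)*(j^2 + 2*j - 3) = j*(j - 1)*(j + 3)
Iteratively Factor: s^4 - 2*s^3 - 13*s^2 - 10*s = (s)*(s^3 - 2*s^2 - 13*s - 10) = s*(s - 5)*(s^2 + 3*s + 2) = s*(s - 5)*(s + 1)*(s + 2)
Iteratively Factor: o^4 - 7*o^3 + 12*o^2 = (o - 3)*(o^3 - 4*o^2) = o*(o - 3)*(o^2 - 4*o) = o^2*(o - 3)*(o - 4)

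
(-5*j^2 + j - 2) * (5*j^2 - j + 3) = -25*j^4 + 10*j^3 - 26*j^2 + 5*j - 6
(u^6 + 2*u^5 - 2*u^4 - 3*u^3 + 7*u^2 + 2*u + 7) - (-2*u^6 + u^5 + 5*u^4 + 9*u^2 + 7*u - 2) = 3*u^6 + u^5 - 7*u^4 - 3*u^3 - 2*u^2 - 5*u + 9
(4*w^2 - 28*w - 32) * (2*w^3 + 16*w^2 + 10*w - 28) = 8*w^5 + 8*w^4 - 472*w^3 - 904*w^2 + 464*w + 896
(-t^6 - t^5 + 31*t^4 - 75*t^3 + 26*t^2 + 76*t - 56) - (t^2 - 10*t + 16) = -t^6 - t^5 + 31*t^4 - 75*t^3 + 25*t^2 + 86*t - 72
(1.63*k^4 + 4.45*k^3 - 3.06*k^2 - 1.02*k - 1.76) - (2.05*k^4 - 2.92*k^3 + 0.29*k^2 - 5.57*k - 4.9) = -0.42*k^4 + 7.37*k^3 - 3.35*k^2 + 4.55*k + 3.14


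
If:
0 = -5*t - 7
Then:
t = -7/5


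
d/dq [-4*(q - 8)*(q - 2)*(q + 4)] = -12*q^2 + 48*q + 96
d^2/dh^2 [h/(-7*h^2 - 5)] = 14*h*(15 - 7*h^2)/(7*h^2 + 5)^3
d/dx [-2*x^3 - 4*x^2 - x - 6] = -6*x^2 - 8*x - 1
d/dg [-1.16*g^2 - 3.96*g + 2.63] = -2.32*g - 3.96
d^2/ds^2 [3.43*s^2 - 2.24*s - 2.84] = 6.86000000000000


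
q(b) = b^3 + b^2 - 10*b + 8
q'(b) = 3*b^2 + 2*b - 10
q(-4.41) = -14.22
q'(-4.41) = 39.52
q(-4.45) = -15.82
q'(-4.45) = 40.51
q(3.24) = 20.11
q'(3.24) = 27.97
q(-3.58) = 10.73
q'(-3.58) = 21.29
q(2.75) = 8.86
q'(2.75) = 18.19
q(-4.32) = -10.76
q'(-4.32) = 37.35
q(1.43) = -1.33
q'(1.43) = -1.01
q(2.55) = 5.58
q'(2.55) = 14.61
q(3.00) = 14.00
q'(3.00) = 23.00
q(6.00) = 200.00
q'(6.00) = 110.00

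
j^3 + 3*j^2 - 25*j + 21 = (j - 3)*(j - 1)*(j + 7)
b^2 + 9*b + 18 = (b + 3)*(b + 6)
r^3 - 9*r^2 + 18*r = r*(r - 6)*(r - 3)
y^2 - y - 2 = (y - 2)*(y + 1)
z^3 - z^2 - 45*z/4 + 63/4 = (z - 3)*(z - 3/2)*(z + 7/2)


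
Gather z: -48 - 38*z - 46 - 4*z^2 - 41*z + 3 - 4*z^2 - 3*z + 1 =-8*z^2 - 82*z - 90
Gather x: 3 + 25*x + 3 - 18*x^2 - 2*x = -18*x^2 + 23*x + 6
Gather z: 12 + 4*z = 4*z + 12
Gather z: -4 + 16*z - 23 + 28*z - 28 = 44*z - 55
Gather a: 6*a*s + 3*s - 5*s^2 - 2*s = 6*a*s - 5*s^2 + s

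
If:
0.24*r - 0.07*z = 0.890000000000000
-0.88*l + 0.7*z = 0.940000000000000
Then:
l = 0.795454545454545*z - 1.06818181818182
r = 0.291666666666667*z + 3.70833333333333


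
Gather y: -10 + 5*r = 5*r - 10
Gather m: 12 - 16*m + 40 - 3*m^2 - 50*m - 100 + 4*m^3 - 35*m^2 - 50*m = 4*m^3 - 38*m^2 - 116*m - 48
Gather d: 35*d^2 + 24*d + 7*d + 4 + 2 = 35*d^2 + 31*d + 6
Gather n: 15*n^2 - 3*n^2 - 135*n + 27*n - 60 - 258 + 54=12*n^2 - 108*n - 264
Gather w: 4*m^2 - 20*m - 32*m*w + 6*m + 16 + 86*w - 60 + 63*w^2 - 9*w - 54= 4*m^2 - 14*m + 63*w^2 + w*(77 - 32*m) - 98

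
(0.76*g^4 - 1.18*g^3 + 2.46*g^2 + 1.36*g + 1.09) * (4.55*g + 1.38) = 3.458*g^5 - 4.3202*g^4 + 9.5646*g^3 + 9.5828*g^2 + 6.8363*g + 1.5042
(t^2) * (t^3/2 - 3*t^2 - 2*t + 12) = t^5/2 - 3*t^4 - 2*t^3 + 12*t^2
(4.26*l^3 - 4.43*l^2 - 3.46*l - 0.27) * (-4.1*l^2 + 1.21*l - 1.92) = -17.466*l^5 + 23.3176*l^4 + 0.646499999999998*l^3 + 5.426*l^2 + 6.3165*l + 0.5184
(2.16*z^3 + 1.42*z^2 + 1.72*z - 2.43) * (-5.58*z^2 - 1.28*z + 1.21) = -12.0528*z^5 - 10.6884*z^4 - 8.8016*z^3 + 13.076*z^2 + 5.1916*z - 2.9403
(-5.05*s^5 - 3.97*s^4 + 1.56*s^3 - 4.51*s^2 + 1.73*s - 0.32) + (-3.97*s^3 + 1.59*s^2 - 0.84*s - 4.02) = -5.05*s^5 - 3.97*s^4 - 2.41*s^3 - 2.92*s^2 + 0.89*s - 4.34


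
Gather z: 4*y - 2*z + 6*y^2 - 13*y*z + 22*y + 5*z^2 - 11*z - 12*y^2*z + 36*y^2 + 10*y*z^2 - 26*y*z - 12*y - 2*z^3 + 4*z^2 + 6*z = 42*y^2 + 14*y - 2*z^3 + z^2*(10*y + 9) + z*(-12*y^2 - 39*y - 7)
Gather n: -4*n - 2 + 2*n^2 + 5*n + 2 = 2*n^2 + n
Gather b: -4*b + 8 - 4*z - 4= -4*b - 4*z + 4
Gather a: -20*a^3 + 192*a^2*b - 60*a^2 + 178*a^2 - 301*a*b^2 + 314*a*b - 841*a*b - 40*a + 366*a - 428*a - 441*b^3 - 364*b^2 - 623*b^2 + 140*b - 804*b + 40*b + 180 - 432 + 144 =-20*a^3 + a^2*(192*b + 118) + a*(-301*b^2 - 527*b - 102) - 441*b^3 - 987*b^2 - 624*b - 108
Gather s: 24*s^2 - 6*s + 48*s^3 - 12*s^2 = 48*s^3 + 12*s^2 - 6*s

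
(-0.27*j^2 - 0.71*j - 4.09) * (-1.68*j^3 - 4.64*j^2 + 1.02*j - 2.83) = 0.4536*j^5 + 2.4456*j^4 + 9.8902*j^3 + 19.0175*j^2 - 2.1625*j + 11.5747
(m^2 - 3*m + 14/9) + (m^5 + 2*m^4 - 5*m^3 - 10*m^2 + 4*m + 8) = m^5 + 2*m^4 - 5*m^3 - 9*m^2 + m + 86/9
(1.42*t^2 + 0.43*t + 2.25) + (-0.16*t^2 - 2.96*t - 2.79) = 1.26*t^2 - 2.53*t - 0.54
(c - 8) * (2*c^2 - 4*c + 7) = 2*c^3 - 20*c^2 + 39*c - 56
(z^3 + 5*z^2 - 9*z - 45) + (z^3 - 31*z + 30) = 2*z^3 + 5*z^2 - 40*z - 15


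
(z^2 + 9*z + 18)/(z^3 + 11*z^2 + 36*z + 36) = 1/(z + 2)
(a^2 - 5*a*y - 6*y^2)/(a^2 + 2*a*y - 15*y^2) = (a^2 - 5*a*y - 6*y^2)/(a^2 + 2*a*y - 15*y^2)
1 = 1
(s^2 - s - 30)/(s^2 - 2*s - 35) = (s - 6)/(s - 7)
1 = 1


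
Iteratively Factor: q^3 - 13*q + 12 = (q - 1)*(q^2 + q - 12) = (q - 1)*(q + 4)*(q - 3)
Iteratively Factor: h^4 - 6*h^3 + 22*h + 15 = (h - 3)*(h^3 - 3*h^2 - 9*h - 5) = (h - 3)*(h + 1)*(h^2 - 4*h - 5) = (h - 3)*(h + 1)^2*(h - 5)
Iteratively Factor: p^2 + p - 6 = (p - 2)*(p + 3)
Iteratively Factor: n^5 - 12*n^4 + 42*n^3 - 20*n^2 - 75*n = (n + 1)*(n^4 - 13*n^3 + 55*n^2 - 75*n) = n*(n + 1)*(n^3 - 13*n^2 + 55*n - 75) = n*(n - 3)*(n + 1)*(n^2 - 10*n + 25) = n*(n - 5)*(n - 3)*(n + 1)*(n - 5)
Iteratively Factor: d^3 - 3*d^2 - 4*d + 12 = (d + 2)*(d^2 - 5*d + 6) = (d - 3)*(d + 2)*(d - 2)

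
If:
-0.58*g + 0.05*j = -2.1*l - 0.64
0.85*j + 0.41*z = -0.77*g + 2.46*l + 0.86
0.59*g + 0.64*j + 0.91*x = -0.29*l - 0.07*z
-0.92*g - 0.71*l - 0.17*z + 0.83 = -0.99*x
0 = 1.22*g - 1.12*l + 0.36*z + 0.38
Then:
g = 0.49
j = 1.59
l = -0.21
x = -1.11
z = -3.36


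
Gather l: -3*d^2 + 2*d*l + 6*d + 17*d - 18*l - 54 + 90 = -3*d^2 + 23*d + l*(2*d - 18) + 36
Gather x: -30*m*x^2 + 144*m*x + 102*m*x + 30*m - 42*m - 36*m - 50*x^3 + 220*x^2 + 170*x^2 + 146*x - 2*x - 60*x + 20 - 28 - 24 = -48*m - 50*x^3 + x^2*(390 - 30*m) + x*(246*m + 84) - 32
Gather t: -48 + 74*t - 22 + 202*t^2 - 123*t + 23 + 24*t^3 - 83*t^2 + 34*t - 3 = 24*t^3 + 119*t^2 - 15*t - 50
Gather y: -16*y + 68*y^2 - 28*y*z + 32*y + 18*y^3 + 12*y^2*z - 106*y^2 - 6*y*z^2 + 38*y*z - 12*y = 18*y^3 + y^2*(12*z - 38) + y*(-6*z^2 + 10*z + 4)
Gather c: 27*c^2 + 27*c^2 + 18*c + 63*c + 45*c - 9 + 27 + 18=54*c^2 + 126*c + 36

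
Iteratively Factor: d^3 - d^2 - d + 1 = (d - 1)*(d^2 - 1) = (d - 1)*(d + 1)*(d - 1)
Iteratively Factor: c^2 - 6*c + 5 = (c - 1)*(c - 5)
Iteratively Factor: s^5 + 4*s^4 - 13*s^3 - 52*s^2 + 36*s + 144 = (s + 4)*(s^4 - 13*s^2 + 36) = (s + 2)*(s + 4)*(s^3 - 2*s^2 - 9*s + 18) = (s - 2)*(s + 2)*(s + 4)*(s^2 - 9) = (s - 3)*(s - 2)*(s + 2)*(s + 4)*(s + 3)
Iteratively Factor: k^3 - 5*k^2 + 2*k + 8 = (k + 1)*(k^2 - 6*k + 8) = (k - 4)*(k + 1)*(k - 2)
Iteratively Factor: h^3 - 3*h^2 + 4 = (h - 2)*(h^2 - h - 2) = (h - 2)*(h + 1)*(h - 2)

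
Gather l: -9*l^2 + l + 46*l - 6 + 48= -9*l^2 + 47*l + 42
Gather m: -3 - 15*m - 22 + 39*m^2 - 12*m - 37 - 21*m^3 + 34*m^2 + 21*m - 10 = -21*m^3 + 73*m^2 - 6*m - 72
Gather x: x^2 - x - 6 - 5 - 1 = x^2 - x - 12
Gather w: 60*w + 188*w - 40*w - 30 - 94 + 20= 208*w - 104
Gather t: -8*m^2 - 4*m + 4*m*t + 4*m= -8*m^2 + 4*m*t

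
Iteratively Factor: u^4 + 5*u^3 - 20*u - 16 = (u - 2)*(u^3 + 7*u^2 + 14*u + 8) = (u - 2)*(u + 4)*(u^2 + 3*u + 2) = (u - 2)*(u + 1)*(u + 4)*(u + 2)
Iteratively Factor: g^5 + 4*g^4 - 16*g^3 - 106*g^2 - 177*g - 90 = (g + 3)*(g^4 + g^3 - 19*g^2 - 49*g - 30) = (g + 2)*(g + 3)*(g^3 - g^2 - 17*g - 15) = (g - 5)*(g + 2)*(g + 3)*(g^2 + 4*g + 3) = (g - 5)*(g + 2)*(g + 3)^2*(g + 1)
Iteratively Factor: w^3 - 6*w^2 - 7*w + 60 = (w - 5)*(w^2 - w - 12) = (w - 5)*(w - 4)*(w + 3)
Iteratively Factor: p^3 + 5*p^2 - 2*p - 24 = (p + 4)*(p^2 + p - 6) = (p - 2)*(p + 4)*(p + 3)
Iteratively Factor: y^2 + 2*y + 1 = (y + 1)*(y + 1)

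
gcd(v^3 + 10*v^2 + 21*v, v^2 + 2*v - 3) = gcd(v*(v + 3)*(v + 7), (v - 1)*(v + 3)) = v + 3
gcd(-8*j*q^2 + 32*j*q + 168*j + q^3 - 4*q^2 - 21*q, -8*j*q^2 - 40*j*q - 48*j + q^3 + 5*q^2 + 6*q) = -8*j*q - 24*j + q^2 + 3*q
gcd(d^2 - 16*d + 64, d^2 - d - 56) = d - 8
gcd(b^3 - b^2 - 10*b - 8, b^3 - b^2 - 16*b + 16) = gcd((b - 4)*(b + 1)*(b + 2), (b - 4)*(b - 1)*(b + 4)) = b - 4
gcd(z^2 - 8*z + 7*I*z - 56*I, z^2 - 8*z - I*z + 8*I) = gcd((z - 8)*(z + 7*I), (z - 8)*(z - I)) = z - 8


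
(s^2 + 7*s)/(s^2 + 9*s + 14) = s/(s + 2)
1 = 1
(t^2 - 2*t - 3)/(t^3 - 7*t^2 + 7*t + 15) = 1/(t - 5)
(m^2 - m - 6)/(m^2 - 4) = (m - 3)/(m - 2)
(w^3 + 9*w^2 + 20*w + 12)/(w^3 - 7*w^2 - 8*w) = (w^2 + 8*w + 12)/(w*(w - 8))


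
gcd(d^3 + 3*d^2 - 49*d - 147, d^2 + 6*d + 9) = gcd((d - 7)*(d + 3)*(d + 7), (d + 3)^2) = d + 3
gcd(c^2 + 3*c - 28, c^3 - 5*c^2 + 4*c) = c - 4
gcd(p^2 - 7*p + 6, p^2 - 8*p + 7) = p - 1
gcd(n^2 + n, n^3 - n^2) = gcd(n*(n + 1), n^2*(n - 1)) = n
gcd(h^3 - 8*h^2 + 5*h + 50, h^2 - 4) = h + 2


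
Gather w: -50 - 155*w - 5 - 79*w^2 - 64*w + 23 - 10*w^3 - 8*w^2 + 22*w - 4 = -10*w^3 - 87*w^2 - 197*w - 36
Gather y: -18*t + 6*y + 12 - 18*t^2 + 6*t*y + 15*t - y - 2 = -18*t^2 - 3*t + y*(6*t + 5) + 10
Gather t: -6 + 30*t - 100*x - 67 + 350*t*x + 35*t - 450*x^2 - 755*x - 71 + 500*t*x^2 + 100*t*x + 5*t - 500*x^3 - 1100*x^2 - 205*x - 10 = t*(500*x^2 + 450*x + 70) - 500*x^3 - 1550*x^2 - 1060*x - 154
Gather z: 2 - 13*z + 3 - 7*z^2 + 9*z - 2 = -7*z^2 - 4*z + 3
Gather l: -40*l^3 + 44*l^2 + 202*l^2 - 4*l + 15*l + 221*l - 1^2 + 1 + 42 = -40*l^3 + 246*l^2 + 232*l + 42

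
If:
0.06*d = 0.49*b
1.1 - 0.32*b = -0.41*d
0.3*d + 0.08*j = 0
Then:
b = -0.36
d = -2.97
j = 11.12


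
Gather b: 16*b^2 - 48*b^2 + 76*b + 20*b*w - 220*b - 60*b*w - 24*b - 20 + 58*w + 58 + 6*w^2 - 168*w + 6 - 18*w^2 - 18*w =-32*b^2 + b*(-40*w - 168) - 12*w^2 - 128*w + 44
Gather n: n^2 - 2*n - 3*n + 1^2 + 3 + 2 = n^2 - 5*n + 6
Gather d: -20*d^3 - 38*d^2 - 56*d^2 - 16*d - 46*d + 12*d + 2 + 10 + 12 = -20*d^3 - 94*d^2 - 50*d + 24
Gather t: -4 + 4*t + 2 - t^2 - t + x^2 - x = -t^2 + 3*t + x^2 - x - 2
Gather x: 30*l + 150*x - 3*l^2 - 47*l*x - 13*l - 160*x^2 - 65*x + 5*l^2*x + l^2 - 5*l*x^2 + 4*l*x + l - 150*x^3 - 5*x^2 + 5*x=-2*l^2 + 18*l - 150*x^3 + x^2*(-5*l - 165) + x*(5*l^2 - 43*l + 90)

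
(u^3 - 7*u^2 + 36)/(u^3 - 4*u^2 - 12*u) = (u - 3)/u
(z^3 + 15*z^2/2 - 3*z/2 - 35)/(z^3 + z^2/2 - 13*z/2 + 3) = (2*z^2 + 19*z + 35)/(2*z^2 + 5*z - 3)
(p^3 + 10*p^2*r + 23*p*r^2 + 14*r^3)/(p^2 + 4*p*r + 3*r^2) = (p^2 + 9*p*r + 14*r^2)/(p + 3*r)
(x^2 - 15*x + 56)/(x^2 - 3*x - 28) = (x - 8)/(x + 4)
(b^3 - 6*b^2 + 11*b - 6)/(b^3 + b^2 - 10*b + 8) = (b - 3)/(b + 4)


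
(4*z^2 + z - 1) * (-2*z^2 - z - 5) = -8*z^4 - 6*z^3 - 19*z^2 - 4*z + 5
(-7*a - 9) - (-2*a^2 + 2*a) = 2*a^2 - 9*a - 9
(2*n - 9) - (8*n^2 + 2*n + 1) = -8*n^2 - 10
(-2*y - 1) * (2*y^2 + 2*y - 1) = -4*y^3 - 6*y^2 + 1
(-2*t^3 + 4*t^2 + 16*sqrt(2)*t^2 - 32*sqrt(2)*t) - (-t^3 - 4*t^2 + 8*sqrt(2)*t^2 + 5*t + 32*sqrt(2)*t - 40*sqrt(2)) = -t^3 + 8*t^2 + 8*sqrt(2)*t^2 - 64*sqrt(2)*t - 5*t + 40*sqrt(2)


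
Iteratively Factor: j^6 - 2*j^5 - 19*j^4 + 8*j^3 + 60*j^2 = (j)*(j^5 - 2*j^4 - 19*j^3 + 8*j^2 + 60*j) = j*(j - 2)*(j^4 - 19*j^2 - 30*j) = j*(j - 5)*(j - 2)*(j^3 + 5*j^2 + 6*j) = j^2*(j - 5)*(j - 2)*(j^2 + 5*j + 6) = j^2*(j - 5)*(j - 2)*(j + 3)*(j + 2)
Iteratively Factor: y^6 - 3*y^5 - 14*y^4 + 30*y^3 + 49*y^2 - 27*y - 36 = (y + 3)*(y^5 - 6*y^4 + 4*y^3 + 18*y^2 - 5*y - 12) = (y + 1)*(y + 3)*(y^4 - 7*y^3 + 11*y^2 + 7*y - 12) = (y - 3)*(y + 1)*(y + 3)*(y^3 - 4*y^2 - y + 4) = (y - 4)*(y - 3)*(y + 1)*(y + 3)*(y^2 - 1) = (y - 4)*(y - 3)*(y + 1)^2*(y + 3)*(y - 1)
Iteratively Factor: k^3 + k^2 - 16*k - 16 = (k - 4)*(k^2 + 5*k + 4) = (k - 4)*(k + 1)*(k + 4)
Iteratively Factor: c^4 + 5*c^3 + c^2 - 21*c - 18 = (c + 3)*(c^3 + 2*c^2 - 5*c - 6) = (c + 1)*(c + 3)*(c^2 + c - 6) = (c - 2)*(c + 1)*(c + 3)*(c + 3)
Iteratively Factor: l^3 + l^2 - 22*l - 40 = (l + 2)*(l^2 - l - 20) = (l - 5)*(l + 2)*(l + 4)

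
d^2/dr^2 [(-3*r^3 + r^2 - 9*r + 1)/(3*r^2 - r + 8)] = 2*(-9*r^3 + 27*r^2 + 63*r - 31)/(27*r^6 - 27*r^5 + 225*r^4 - 145*r^3 + 600*r^2 - 192*r + 512)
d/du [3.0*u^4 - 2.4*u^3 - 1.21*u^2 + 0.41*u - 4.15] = 12.0*u^3 - 7.2*u^2 - 2.42*u + 0.41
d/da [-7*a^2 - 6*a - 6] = -14*a - 6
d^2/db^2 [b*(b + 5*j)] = 2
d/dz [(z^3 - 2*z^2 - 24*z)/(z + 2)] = 2*(z^3 + 2*z^2 - 4*z - 24)/(z^2 + 4*z + 4)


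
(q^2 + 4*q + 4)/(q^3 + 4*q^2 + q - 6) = (q + 2)/(q^2 + 2*q - 3)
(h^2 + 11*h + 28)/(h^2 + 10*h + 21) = (h + 4)/(h + 3)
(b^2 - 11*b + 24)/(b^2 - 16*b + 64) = (b - 3)/(b - 8)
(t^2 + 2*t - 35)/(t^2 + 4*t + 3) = (t^2 + 2*t - 35)/(t^2 + 4*t + 3)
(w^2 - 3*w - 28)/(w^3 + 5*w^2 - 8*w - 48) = (w - 7)/(w^2 + w - 12)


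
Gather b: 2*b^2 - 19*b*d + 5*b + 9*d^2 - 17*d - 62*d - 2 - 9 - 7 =2*b^2 + b*(5 - 19*d) + 9*d^2 - 79*d - 18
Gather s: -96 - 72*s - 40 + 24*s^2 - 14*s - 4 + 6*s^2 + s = 30*s^2 - 85*s - 140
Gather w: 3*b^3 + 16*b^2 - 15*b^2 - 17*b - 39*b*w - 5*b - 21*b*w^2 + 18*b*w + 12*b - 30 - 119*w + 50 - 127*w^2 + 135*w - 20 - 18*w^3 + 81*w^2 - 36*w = 3*b^3 + b^2 - 10*b - 18*w^3 + w^2*(-21*b - 46) + w*(-21*b - 20)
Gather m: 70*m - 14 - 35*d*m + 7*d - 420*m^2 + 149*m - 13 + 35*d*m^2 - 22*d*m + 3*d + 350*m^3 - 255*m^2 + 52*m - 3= 10*d + 350*m^3 + m^2*(35*d - 675) + m*(271 - 57*d) - 30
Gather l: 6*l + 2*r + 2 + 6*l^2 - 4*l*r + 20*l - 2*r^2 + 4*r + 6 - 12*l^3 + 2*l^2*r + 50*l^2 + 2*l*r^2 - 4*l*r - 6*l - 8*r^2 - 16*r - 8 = -12*l^3 + l^2*(2*r + 56) + l*(2*r^2 - 8*r + 20) - 10*r^2 - 10*r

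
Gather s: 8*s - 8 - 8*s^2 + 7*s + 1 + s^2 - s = -7*s^2 + 14*s - 7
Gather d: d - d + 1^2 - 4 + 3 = 0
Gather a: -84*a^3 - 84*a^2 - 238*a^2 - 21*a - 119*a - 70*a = -84*a^3 - 322*a^2 - 210*a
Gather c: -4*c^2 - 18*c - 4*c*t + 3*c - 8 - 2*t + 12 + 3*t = -4*c^2 + c*(-4*t - 15) + t + 4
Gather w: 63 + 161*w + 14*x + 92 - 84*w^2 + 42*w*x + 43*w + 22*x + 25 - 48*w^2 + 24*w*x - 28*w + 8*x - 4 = -132*w^2 + w*(66*x + 176) + 44*x + 176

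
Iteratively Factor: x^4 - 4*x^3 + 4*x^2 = (x)*(x^3 - 4*x^2 + 4*x) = x*(x - 2)*(x^2 - 2*x) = x^2*(x - 2)*(x - 2)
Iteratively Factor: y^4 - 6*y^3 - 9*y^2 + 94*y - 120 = (y - 5)*(y^3 - y^2 - 14*y + 24) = (y - 5)*(y - 3)*(y^2 + 2*y - 8) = (y - 5)*(y - 3)*(y - 2)*(y + 4)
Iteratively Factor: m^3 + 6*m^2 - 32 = (m + 4)*(m^2 + 2*m - 8) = (m + 4)^2*(m - 2)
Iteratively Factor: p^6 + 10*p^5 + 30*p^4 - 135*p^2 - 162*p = (p + 3)*(p^5 + 7*p^4 + 9*p^3 - 27*p^2 - 54*p) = (p + 3)^2*(p^4 + 4*p^3 - 3*p^2 - 18*p) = (p + 3)^3*(p^3 + p^2 - 6*p) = p*(p + 3)^3*(p^2 + p - 6) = p*(p - 2)*(p + 3)^3*(p + 3)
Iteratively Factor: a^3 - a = (a + 1)*(a^2 - a) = a*(a + 1)*(a - 1)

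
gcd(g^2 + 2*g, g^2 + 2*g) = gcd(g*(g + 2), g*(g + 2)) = g^2 + 2*g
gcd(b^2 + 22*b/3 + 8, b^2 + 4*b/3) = b + 4/3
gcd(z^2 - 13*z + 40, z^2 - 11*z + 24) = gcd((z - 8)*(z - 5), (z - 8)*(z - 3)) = z - 8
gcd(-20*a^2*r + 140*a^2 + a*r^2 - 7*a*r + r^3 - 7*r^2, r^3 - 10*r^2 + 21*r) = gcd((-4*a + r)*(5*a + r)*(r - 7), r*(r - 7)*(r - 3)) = r - 7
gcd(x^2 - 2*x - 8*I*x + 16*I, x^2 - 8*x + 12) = x - 2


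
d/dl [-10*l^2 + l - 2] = 1 - 20*l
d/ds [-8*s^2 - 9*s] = -16*s - 9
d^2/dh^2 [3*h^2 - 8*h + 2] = 6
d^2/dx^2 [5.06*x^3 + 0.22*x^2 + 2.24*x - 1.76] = 30.36*x + 0.44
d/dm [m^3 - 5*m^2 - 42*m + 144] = 3*m^2 - 10*m - 42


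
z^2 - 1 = (z - 1)*(z + 1)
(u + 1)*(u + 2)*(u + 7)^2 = u^4 + 17*u^3 + 93*u^2 + 175*u + 98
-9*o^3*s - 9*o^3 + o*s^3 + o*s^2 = (-3*o + s)*(3*o + s)*(o*s + o)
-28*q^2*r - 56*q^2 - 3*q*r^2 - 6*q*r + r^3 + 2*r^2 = (-7*q + r)*(4*q + r)*(r + 2)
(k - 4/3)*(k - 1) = k^2 - 7*k/3 + 4/3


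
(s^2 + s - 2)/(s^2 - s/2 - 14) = 2*(-s^2 - s + 2)/(-2*s^2 + s + 28)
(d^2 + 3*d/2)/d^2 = (d + 3/2)/d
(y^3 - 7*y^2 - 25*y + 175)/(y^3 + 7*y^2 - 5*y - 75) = (y^2 - 12*y + 35)/(y^2 + 2*y - 15)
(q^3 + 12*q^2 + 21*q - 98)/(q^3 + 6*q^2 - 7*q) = (q^2 + 5*q - 14)/(q*(q - 1))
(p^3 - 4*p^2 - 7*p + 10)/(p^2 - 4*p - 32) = (-p^3 + 4*p^2 + 7*p - 10)/(-p^2 + 4*p + 32)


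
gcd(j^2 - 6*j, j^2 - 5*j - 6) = j - 6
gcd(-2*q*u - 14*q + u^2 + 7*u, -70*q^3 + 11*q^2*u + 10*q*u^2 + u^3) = 2*q - u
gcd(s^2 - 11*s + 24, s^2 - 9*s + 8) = s - 8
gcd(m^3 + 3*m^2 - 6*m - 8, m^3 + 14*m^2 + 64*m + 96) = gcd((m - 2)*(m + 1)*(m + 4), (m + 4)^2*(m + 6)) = m + 4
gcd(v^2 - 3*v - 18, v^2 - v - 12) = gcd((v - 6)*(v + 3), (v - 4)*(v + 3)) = v + 3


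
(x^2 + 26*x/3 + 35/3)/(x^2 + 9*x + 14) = (x + 5/3)/(x + 2)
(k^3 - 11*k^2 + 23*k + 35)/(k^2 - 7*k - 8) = (k^2 - 12*k + 35)/(k - 8)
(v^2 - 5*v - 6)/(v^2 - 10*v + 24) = (v + 1)/(v - 4)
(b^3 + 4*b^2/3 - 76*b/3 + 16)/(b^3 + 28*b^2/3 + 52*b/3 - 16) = (b - 4)/(b + 4)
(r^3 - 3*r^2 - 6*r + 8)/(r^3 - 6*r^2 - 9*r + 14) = (r - 4)/(r - 7)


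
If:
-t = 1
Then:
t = -1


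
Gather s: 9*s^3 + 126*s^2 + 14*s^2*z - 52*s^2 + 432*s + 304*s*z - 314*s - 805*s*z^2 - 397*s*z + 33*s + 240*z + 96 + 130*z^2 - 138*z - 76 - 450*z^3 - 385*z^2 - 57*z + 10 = 9*s^3 + s^2*(14*z + 74) + s*(-805*z^2 - 93*z + 151) - 450*z^3 - 255*z^2 + 45*z + 30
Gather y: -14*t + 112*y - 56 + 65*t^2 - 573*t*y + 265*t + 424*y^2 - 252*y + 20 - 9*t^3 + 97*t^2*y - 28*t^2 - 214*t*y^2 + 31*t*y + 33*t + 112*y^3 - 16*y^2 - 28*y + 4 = -9*t^3 + 37*t^2 + 284*t + 112*y^3 + y^2*(408 - 214*t) + y*(97*t^2 - 542*t - 168) - 32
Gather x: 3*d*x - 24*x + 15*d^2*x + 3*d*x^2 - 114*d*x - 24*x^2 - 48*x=x^2*(3*d - 24) + x*(15*d^2 - 111*d - 72)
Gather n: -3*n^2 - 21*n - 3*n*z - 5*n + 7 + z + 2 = -3*n^2 + n*(-3*z - 26) + z + 9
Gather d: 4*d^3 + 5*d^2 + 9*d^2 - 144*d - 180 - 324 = 4*d^3 + 14*d^2 - 144*d - 504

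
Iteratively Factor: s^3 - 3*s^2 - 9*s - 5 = (s - 5)*(s^2 + 2*s + 1) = (s - 5)*(s + 1)*(s + 1)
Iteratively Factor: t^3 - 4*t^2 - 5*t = (t)*(t^2 - 4*t - 5) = t*(t - 5)*(t + 1)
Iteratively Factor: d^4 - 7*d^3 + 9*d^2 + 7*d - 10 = (d + 1)*(d^3 - 8*d^2 + 17*d - 10) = (d - 5)*(d + 1)*(d^2 - 3*d + 2) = (d - 5)*(d - 1)*(d + 1)*(d - 2)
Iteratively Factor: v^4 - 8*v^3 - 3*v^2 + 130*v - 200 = (v + 4)*(v^3 - 12*v^2 + 45*v - 50) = (v - 5)*(v + 4)*(v^2 - 7*v + 10) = (v - 5)*(v - 2)*(v + 4)*(v - 5)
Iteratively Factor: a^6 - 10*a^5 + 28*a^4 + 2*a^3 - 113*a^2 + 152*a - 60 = (a - 1)*(a^5 - 9*a^4 + 19*a^3 + 21*a^2 - 92*a + 60) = (a - 5)*(a - 1)*(a^4 - 4*a^3 - a^2 + 16*a - 12) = (a - 5)*(a - 2)*(a - 1)*(a^3 - 2*a^2 - 5*a + 6) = (a - 5)*(a - 2)*(a - 1)*(a + 2)*(a^2 - 4*a + 3) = (a - 5)*(a - 2)*(a - 1)^2*(a + 2)*(a - 3)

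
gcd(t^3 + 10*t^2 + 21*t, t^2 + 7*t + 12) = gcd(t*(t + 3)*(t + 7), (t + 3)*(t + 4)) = t + 3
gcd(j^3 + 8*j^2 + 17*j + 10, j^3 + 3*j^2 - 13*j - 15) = j^2 + 6*j + 5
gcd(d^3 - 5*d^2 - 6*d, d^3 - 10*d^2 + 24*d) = d^2 - 6*d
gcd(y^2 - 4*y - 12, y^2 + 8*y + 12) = y + 2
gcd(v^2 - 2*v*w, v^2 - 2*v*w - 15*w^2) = 1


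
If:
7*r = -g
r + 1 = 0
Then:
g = 7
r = -1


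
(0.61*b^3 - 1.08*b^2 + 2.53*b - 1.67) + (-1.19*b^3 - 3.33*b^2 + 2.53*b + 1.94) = -0.58*b^3 - 4.41*b^2 + 5.06*b + 0.27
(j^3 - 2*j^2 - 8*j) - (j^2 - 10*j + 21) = j^3 - 3*j^2 + 2*j - 21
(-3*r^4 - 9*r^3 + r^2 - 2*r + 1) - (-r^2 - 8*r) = -3*r^4 - 9*r^3 + 2*r^2 + 6*r + 1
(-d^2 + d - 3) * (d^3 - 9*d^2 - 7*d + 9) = -d^5 + 10*d^4 - 5*d^3 + 11*d^2 + 30*d - 27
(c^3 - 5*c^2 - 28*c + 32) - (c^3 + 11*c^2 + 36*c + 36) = -16*c^2 - 64*c - 4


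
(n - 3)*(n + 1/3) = n^2 - 8*n/3 - 1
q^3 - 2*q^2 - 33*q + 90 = (q - 5)*(q - 3)*(q + 6)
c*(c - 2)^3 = c^4 - 6*c^3 + 12*c^2 - 8*c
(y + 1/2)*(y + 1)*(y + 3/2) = y^3 + 3*y^2 + 11*y/4 + 3/4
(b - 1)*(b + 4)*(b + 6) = b^3 + 9*b^2 + 14*b - 24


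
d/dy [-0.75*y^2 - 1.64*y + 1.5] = -1.5*y - 1.64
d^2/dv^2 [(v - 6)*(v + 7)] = 2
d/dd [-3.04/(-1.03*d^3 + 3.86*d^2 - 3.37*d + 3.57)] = (-9.3936*d^2 + 23.4688*d - 10.2448)/(1.03*d^3 - 3.86*d^2 + 3.37*d - 3.57)^2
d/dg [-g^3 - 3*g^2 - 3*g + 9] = -3*g^2 - 6*g - 3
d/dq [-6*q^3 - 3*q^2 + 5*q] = -18*q^2 - 6*q + 5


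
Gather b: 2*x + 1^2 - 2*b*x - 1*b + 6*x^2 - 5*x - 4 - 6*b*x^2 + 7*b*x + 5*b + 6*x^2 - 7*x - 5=b*(-6*x^2 + 5*x + 4) + 12*x^2 - 10*x - 8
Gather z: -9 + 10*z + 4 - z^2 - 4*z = -z^2 + 6*z - 5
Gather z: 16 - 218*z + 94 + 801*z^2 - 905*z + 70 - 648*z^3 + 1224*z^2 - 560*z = -648*z^3 + 2025*z^2 - 1683*z + 180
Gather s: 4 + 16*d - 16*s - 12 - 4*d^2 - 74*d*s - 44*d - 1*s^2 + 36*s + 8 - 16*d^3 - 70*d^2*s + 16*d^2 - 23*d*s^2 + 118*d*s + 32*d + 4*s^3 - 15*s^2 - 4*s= -16*d^3 + 12*d^2 + 4*d + 4*s^3 + s^2*(-23*d - 16) + s*(-70*d^2 + 44*d + 16)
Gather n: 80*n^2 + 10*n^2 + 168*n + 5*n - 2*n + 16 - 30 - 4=90*n^2 + 171*n - 18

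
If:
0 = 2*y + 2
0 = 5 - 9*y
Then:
No Solution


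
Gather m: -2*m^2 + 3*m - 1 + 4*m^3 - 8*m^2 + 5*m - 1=4*m^3 - 10*m^2 + 8*m - 2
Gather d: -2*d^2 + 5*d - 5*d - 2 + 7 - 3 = 2 - 2*d^2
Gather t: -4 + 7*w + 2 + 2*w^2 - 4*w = 2*w^2 + 3*w - 2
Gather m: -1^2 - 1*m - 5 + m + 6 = 0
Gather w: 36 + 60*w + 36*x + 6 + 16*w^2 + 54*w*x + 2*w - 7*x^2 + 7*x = 16*w^2 + w*(54*x + 62) - 7*x^2 + 43*x + 42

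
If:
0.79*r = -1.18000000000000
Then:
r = -1.49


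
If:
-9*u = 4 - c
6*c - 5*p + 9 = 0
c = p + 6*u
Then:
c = 1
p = 3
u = -1/3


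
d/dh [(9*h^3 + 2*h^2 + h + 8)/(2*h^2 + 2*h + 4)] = (9*h^4 + 18*h^3 + 55*h^2 - 8*h - 6)/(2*(h^4 + 2*h^3 + 5*h^2 + 4*h + 4))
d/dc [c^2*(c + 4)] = c*(3*c + 8)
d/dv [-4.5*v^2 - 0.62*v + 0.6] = -9.0*v - 0.62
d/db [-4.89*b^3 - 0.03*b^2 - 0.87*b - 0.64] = -14.67*b^2 - 0.06*b - 0.87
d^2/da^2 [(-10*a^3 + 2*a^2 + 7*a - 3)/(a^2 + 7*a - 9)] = 2*(-587*a^3 + 1935*a^2 - 2304*a + 429)/(a^6 + 21*a^5 + 120*a^4 - 35*a^3 - 1080*a^2 + 1701*a - 729)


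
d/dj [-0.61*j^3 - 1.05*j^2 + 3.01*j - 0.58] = -1.83*j^2 - 2.1*j + 3.01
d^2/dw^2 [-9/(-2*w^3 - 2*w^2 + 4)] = 9*(w^2*(3*w + 2)^2 - (3*w + 1)*(w^3 + w^2 - 2))/(w^3 + w^2 - 2)^3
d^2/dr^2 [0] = 0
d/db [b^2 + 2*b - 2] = 2*b + 2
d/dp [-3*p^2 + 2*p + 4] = 2 - 6*p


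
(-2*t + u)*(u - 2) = -2*t*u + 4*t + u^2 - 2*u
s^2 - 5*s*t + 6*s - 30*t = (s + 6)*(s - 5*t)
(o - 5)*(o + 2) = o^2 - 3*o - 10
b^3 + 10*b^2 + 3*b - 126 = (b - 3)*(b + 6)*(b + 7)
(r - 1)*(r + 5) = r^2 + 4*r - 5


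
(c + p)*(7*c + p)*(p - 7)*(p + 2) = 7*c^2*p^2 - 35*c^2*p - 98*c^2 + 8*c*p^3 - 40*c*p^2 - 112*c*p + p^4 - 5*p^3 - 14*p^2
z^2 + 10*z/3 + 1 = (z + 1/3)*(z + 3)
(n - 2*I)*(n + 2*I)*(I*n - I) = I*n^3 - I*n^2 + 4*I*n - 4*I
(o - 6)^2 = o^2 - 12*o + 36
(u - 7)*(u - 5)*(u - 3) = u^3 - 15*u^2 + 71*u - 105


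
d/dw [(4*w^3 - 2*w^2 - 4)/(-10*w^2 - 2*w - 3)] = 4*(-10*w^4 - 4*w^3 - 8*w^2 - 17*w - 2)/(100*w^4 + 40*w^3 + 64*w^2 + 12*w + 9)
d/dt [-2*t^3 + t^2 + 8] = 2*t*(1 - 3*t)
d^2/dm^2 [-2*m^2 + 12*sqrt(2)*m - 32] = -4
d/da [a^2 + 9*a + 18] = 2*a + 9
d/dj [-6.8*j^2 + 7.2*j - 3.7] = 7.2 - 13.6*j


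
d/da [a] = 1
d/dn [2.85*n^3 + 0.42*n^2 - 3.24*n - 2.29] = 8.55*n^2 + 0.84*n - 3.24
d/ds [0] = 0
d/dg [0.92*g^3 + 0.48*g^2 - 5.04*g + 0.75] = 2.76*g^2 + 0.96*g - 5.04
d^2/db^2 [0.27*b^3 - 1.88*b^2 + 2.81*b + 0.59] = 1.62*b - 3.76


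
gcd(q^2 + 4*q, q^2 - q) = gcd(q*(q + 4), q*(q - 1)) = q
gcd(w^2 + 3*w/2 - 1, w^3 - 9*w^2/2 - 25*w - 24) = w + 2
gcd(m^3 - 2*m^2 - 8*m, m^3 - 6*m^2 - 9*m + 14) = m + 2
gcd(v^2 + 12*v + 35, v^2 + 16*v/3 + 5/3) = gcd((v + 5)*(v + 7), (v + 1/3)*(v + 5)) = v + 5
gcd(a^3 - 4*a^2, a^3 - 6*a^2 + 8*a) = a^2 - 4*a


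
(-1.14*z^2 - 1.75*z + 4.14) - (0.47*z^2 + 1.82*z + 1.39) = -1.61*z^2 - 3.57*z + 2.75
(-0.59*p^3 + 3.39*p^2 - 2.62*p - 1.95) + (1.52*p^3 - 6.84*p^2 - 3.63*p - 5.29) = 0.93*p^3 - 3.45*p^2 - 6.25*p - 7.24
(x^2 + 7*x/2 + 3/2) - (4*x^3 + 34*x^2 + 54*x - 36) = -4*x^3 - 33*x^2 - 101*x/2 + 75/2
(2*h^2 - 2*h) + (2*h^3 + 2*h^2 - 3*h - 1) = 2*h^3 + 4*h^2 - 5*h - 1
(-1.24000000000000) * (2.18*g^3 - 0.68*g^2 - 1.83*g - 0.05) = -2.7032*g^3 + 0.8432*g^2 + 2.2692*g + 0.062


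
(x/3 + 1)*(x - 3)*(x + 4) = x^3/3 + 4*x^2/3 - 3*x - 12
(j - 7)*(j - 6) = j^2 - 13*j + 42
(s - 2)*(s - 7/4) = s^2 - 15*s/4 + 7/2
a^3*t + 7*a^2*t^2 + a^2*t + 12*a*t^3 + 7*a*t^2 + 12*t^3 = (a + 3*t)*(a + 4*t)*(a*t + t)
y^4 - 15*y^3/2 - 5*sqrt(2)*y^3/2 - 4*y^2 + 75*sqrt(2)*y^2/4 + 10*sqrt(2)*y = y*(y - 8)*(y + 1/2)*(y - 5*sqrt(2)/2)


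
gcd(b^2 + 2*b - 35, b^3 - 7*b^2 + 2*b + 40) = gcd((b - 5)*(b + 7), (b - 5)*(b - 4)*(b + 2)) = b - 5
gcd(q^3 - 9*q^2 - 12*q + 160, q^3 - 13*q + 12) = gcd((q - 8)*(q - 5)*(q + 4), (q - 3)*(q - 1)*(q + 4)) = q + 4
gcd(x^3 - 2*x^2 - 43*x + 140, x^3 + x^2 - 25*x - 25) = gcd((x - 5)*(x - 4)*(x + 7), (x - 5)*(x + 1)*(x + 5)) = x - 5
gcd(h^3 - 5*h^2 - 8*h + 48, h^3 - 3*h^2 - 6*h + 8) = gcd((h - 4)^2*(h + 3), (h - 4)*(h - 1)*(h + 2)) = h - 4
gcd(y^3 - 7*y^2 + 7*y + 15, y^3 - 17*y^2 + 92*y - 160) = y - 5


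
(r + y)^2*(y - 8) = r^2*y - 8*r^2 + 2*r*y^2 - 16*r*y + y^3 - 8*y^2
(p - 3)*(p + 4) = p^2 + p - 12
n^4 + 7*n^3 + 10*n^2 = n^2*(n + 2)*(n + 5)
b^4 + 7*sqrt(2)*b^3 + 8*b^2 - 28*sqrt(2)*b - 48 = (b - 2)*(b + 2)*(b + sqrt(2))*(b + 6*sqrt(2))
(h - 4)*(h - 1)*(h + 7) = h^3 + 2*h^2 - 31*h + 28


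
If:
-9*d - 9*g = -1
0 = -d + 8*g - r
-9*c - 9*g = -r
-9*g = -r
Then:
No Solution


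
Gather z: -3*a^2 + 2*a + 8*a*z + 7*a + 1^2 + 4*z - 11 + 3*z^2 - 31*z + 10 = -3*a^2 + 9*a + 3*z^2 + z*(8*a - 27)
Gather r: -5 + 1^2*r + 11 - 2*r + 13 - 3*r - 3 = 16 - 4*r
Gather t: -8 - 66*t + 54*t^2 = 54*t^2 - 66*t - 8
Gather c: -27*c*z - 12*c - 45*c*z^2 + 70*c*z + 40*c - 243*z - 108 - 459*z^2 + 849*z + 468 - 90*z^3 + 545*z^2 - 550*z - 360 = c*(-45*z^2 + 43*z + 28) - 90*z^3 + 86*z^2 + 56*z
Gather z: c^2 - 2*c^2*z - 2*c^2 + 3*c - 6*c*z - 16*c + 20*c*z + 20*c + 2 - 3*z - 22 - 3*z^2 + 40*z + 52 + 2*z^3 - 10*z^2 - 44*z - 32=-c^2 + 7*c + 2*z^3 - 13*z^2 + z*(-2*c^2 + 14*c - 7)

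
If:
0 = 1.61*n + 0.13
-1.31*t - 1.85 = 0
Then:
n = -0.08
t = -1.41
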